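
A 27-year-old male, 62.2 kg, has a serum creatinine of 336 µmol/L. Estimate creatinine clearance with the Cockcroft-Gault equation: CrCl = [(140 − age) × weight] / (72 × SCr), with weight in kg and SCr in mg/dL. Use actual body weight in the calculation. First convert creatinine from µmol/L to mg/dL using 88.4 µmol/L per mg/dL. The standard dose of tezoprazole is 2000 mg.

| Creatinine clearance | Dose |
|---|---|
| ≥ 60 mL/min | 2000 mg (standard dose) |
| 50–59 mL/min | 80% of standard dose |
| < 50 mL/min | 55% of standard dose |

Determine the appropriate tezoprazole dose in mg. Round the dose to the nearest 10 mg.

SCr = 336 / 88.4 = 3.801 mg/dL
CrCl = (140 − 27) × 62.2 / (72 × 3.801) = 7028.6 / 273.67 ≈ 25.7 mL/min
CrCl ≈ 26 mL/min → bracket < 50 mL/min.
55% of 2000 mg = 1100 mg

1100 mg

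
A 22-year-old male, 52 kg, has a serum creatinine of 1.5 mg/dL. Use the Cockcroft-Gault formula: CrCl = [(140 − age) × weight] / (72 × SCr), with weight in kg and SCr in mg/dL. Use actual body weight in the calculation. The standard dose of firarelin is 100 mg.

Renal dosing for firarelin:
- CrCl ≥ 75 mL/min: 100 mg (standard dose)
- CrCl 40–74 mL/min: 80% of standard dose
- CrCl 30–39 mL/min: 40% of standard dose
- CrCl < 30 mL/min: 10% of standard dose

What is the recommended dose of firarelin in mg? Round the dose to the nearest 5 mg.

CrCl = (140 − 22) × 52 / (72 × 1.5) = 6136.0 / 108.00 ≈ 56.8 mL/min
CrCl ≈ 57 mL/min → bracket 40–74 mL/min.
80% of 100 mg = 80 mg

80 mg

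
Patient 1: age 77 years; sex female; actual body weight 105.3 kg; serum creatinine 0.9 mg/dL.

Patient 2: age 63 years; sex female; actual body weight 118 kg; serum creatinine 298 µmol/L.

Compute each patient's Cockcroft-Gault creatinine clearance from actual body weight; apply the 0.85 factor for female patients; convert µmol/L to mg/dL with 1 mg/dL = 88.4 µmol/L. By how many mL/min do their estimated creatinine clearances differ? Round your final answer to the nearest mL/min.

55 mL/min

Patient 1: CrCl = (140 − 77) × 105.3 / (72 × 0.9) × 0.85 = 6633.9 / 64.80 × 0.85 ≈ 87.0 mL/min
Patient 2: SCr = 298 / 88.4 = 3.371 mg/dL
Patient 2: CrCl = (140 − 63) × 118 / (72 × 3.371) × 0.85 = 9086.0 / 242.71 × 0.85 ≈ 31.8 mL/min
|87.0 − 31.8| = 55.2 mL/min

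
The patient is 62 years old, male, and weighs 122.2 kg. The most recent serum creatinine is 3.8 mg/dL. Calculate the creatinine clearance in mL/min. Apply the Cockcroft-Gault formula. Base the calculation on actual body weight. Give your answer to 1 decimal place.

34.8 mL/min

CrCl = (140 − 62) × 122.2 / (72 × 3.8) = 9531.6 / 273.60 ≈ 34.8 mL/min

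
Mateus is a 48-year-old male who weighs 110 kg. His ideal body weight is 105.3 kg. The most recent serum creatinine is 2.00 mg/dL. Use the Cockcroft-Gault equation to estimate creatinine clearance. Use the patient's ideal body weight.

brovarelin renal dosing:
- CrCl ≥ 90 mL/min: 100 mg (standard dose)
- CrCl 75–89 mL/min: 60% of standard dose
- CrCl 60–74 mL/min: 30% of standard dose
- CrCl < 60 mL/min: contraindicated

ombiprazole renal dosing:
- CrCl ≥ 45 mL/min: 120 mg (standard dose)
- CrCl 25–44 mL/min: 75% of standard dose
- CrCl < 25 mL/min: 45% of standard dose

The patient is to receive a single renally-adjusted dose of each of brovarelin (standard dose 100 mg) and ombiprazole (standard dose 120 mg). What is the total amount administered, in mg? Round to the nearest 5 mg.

150 mg

CrCl = (140 − 48) × 105.3 / (72 × 2) = 9687.6 / 144.00 ≈ 67.3 mL/min
CrCl ≈ 67 mL/min.
brovarelin: 60–74 mL/min → 30% of 100 mg = 30 mg.
ombiprazole: ≥ 45 mL/min → 100% of 120 mg = 120 mg.
Total = 30 + 120 = 150 mg.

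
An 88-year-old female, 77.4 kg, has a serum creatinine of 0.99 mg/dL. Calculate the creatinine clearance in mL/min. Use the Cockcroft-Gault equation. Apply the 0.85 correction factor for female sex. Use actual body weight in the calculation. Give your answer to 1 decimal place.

CrCl = (140 − 88) × 77.4 / (72 × 0.99) × 0.85 = 4024.8 / 71.28 × 0.85 ≈ 48.0 mL/min

48.0 mL/min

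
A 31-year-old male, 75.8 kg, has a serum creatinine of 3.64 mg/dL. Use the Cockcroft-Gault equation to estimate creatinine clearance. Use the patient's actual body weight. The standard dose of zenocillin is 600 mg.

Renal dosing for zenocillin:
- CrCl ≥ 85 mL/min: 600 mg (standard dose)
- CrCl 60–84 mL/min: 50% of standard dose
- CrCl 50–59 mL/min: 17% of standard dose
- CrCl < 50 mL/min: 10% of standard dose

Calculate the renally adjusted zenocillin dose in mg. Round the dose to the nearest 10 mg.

CrCl = (140 − 31) × 75.8 / (72 × 3.64) = 8262.2 / 262.08 ≈ 31.5 mL/min
CrCl ≈ 32 mL/min → bracket < 50 mL/min.
10% of 600 mg = 60 mg

60 mg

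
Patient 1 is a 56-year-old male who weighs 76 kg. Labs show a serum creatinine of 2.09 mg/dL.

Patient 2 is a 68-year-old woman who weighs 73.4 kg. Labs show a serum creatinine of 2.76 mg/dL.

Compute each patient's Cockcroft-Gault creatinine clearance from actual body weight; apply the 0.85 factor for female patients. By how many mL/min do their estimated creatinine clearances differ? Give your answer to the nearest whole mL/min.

20 mL/min

Patient 1: CrCl = (140 − 56) × 76 / (72 × 2.09) = 6384.0 / 150.48 ≈ 42.4 mL/min
Patient 2: CrCl = (140 − 68) × 73.4 / (72 × 2.76) × 0.85 = 5284.8 / 198.72 × 0.85 ≈ 22.6 mL/min
|42.4 − 22.6| = 19.8 mL/min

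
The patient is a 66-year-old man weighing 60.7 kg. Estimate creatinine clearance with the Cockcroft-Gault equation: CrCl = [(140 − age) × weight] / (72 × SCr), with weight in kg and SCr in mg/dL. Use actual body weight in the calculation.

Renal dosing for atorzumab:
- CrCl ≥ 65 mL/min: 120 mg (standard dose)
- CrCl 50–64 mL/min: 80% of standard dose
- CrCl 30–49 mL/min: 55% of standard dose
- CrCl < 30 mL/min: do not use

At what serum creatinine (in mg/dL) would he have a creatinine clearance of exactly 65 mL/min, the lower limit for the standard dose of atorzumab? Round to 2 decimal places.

0.96 mg/dL

Standard dose requires CrCl ≥ 65 mL/min.
Set (140 − 66) × 60.7 / (72 × SCr) = 65
SCr = (140 − 66) × 60.7 / (72 × 65) = 0.960 mg/dL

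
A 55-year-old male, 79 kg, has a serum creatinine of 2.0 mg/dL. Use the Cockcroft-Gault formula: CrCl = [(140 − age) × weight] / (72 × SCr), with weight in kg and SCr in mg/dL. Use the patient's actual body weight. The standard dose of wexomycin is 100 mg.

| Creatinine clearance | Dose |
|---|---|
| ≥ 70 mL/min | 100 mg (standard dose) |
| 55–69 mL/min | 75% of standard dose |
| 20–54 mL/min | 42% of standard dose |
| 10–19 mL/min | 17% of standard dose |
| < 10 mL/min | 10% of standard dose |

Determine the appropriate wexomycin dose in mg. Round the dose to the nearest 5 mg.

40 mg

CrCl = (140 − 55) × 79 / (72 × 2) = 6715.0 / 144.00 ≈ 46.6 mL/min
CrCl ≈ 47 mL/min → bracket 20–54 mL/min.
42% of 100 mg = 42 mg → 40 mg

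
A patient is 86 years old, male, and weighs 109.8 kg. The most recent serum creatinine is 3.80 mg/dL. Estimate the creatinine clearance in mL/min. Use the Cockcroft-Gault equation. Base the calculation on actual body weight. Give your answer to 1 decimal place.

21.7 mL/min

CrCl = (140 − 86) × 109.8 / (72 × 3.8) = 5929.2 / 273.60 ≈ 21.7 mL/min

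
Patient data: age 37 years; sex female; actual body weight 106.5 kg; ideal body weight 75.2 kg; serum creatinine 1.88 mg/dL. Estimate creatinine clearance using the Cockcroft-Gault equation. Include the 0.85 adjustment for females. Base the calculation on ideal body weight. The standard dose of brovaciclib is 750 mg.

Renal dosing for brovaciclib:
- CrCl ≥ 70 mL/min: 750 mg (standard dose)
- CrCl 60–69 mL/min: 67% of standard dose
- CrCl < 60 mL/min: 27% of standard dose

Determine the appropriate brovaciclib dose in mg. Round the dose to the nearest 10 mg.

CrCl = (140 − 37) × 75.2 / (72 × 1.88) × 0.85 = 7745.6 / 135.36 × 0.85 ≈ 48.6 mL/min
CrCl ≈ 49 mL/min → bracket < 60 mL/min.
27% of 750 mg = 202.5 mg → 200 mg

200 mg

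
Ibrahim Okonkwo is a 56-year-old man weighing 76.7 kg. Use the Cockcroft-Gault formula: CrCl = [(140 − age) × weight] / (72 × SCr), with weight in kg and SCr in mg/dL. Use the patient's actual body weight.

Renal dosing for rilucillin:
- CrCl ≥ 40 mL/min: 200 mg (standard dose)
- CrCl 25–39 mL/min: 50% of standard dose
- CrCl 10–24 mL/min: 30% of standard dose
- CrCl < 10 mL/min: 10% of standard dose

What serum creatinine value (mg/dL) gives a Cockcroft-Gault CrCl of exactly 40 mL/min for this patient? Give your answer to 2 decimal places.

Standard dose requires CrCl ≥ 40 mL/min.
Set (140 − 56) × 76.7 / (72 × SCr) = 40
SCr = (140 − 56) × 76.7 / (72 × 40) = 2.237 mg/dL

2.24 mg/dL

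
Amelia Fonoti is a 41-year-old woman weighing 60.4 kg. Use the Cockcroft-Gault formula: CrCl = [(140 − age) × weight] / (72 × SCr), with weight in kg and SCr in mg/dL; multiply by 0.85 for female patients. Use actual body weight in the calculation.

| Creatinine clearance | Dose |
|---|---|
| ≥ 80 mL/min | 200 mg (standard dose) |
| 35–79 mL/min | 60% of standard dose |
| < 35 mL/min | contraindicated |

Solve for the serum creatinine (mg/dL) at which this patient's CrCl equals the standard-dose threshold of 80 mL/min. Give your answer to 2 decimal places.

Standard dose requires CrCl ≥ 80 mL/min.
Set (140 − 41) × 60.4 × 0.85 / (72 × SCr) = 80
SCr = (140 − 41) × 60.4 × 0.85 / (72 × 80) = 0.882 mg/dL

0.88 mg/dL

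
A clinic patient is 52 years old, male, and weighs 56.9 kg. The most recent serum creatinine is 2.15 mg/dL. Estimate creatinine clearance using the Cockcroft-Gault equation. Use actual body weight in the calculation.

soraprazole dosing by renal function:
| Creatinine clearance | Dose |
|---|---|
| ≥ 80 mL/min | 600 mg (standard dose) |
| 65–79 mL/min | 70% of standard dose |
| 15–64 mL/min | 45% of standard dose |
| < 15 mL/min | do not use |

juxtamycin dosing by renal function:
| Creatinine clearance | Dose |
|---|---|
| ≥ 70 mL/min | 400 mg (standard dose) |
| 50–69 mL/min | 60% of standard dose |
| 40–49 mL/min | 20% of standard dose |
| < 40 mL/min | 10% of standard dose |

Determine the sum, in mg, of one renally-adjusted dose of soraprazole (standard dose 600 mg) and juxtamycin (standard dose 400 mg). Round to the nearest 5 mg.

310 mg

CrCl = (140 − 52) × 56.9 / (72 × 2.15) = 5007.2 / 154.80 ≈ 32.3 mL/min
CrCl ≈ 32 mL/min.
soraprazole: 15–64 mL/min → 45% of 600 mg = 270 mg.
juxtamycin: < 40 mL/min → 10% of 400 mg = 40 mg.
Total = 270 + 40 = 310 mg.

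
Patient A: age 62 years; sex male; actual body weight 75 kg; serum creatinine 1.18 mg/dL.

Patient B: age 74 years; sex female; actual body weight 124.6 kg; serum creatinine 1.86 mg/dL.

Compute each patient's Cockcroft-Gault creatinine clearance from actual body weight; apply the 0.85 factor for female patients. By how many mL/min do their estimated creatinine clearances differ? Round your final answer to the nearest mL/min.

17 mL/min

Patient A: CrCl = (140 − 62) × 75 / (72 × 1.18) = 5850.0 / 84.96 ≈ 68.9 mL/min
Patient B: CrCl = (140 − 74) × 124.6 / (72 × 1.86) × 0.85 = 8223.6 / 133.92 × 0.85 ≈ 52.2 mL/min
|68.9 − 52.2| = 16.7 mL/min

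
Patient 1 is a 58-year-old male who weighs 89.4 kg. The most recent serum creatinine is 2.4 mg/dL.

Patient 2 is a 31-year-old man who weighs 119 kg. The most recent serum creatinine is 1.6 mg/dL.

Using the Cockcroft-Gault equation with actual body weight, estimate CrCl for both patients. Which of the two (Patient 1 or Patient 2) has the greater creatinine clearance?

Patient 1: CrCl = (140 − 58) × 89.4 / (72 × 2.4) = 7330.8 / 172.80 ≈ 42.4 mL/min
Patient 2: CrCl = (140 − 31) × 119 / (72 × 1.6) = 12971.0 / 115.20 ≈ 112.6 mL/min
42.4 vs 112.6 mL/min → Patient 2 is higher.

Patient 2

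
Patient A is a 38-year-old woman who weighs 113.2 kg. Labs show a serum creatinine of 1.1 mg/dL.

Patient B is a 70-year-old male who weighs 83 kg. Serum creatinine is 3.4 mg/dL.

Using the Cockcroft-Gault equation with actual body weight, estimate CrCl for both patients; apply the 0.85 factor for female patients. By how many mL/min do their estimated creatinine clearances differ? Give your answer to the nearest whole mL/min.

100 mL/min

Patient A: CrCl = (140 − 38) × 113.2 / (72 × 1.1) × 0.85 = 11546.4 / 79.20 × 0.85 ≈ 123.9 mL/min
Patient B: CrCl = (140 − 70) × 83 / (72 × 3.4) = 5810.0 / 244.80 ≈ 23.7 mL/min
|123.9 − 23.7| = 100.2 mL/min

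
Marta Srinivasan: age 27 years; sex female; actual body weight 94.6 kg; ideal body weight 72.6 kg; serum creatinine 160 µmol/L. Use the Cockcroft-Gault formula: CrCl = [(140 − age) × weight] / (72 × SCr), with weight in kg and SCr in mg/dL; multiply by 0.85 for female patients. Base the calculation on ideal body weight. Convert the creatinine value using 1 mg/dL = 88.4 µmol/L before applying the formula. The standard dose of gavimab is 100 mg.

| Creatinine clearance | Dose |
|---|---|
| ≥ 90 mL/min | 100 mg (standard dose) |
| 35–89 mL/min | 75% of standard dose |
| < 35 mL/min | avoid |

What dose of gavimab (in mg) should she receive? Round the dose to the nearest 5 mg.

75 mg

SCr = 160 / 88.4 = 1.81 mg/dL
CrCl = (140 − 27) × 72.6 / (72 × 1.81) × 0.85 = 8203.8 / 130.32 × 0.85 ≈ 53.5 mL/min
CrCl ≈ 54 mL/min → bracket 35–89 mL/min.
75% of 100 mg = 75 mg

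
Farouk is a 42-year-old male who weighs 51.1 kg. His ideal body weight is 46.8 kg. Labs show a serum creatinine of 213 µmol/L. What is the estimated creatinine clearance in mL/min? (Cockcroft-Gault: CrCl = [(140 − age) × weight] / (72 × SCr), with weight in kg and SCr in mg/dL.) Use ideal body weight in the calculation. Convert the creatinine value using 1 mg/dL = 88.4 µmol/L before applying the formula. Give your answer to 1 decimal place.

SCr = 213 / 88.4 = 2.41 mg/dL
CrCl = (140 − 42) × 46.8 / (72 × 2.41) = 4586.4 / 173.52 ≈ 26.4 mL/min

26.4 mL/min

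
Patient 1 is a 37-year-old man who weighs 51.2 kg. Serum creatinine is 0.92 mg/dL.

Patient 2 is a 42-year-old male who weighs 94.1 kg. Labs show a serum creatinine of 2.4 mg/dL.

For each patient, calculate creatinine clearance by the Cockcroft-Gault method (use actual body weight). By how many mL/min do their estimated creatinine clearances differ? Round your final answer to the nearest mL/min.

26 mL/min

Patient 1: CrCl = (140 − 37) × 51.2 / (72 × 0.92) = 5273.6 / 66.24 ≈ 79.6 mL/min
Patient 2: CrCl = (140 − 42) × 94.1 / (72 × 2.4) = 9221.8 / 172.80 ≈ 53.4 mL/min
|79.6 − 53.4| = 26.2 mL/min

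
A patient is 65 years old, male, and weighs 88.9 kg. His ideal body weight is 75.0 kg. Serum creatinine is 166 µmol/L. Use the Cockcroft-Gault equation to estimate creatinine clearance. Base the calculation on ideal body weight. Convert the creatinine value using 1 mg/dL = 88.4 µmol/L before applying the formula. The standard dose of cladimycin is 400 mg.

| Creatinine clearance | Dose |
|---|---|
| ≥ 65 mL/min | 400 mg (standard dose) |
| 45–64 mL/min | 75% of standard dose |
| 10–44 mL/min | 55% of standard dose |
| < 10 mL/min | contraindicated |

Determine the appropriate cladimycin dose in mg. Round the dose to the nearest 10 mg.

SCr = 166 / 88.4 = 1.878 mg/dL
CrCl = (140 − 65) × 75 / (72 × 1.878) = 5625.0 / 135.22 ≈ 41.6 mL/min
CrCl ≈ 42 mL/min → bracket 10–44 mL/min.
55% of 400 mg = 220 mg

220 mg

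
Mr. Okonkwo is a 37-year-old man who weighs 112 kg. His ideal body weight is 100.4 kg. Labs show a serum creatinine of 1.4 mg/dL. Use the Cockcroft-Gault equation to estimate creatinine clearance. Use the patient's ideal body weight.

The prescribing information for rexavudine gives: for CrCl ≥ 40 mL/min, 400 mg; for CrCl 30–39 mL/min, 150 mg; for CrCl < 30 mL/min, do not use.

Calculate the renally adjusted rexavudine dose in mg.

400 mg

CrCl = (140 − 37) × 100.4 / (72 × 1.4) = 10341.2 / 100.80 ≈ 102.6 mL/min
CrCl ≈ 103 mL/min → bracket ≥ 40 mL/min.
Dose for this bracket: 400 mg.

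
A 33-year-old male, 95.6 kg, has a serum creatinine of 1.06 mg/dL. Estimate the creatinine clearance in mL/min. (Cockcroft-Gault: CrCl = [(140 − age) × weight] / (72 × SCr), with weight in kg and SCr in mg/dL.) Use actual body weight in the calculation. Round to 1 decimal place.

134.0 mL/min

CrCl = (140 − 33) × 95.6 / (72 × 1.06) = 10229.2 / 76.32 ≈ 134.0 mL/min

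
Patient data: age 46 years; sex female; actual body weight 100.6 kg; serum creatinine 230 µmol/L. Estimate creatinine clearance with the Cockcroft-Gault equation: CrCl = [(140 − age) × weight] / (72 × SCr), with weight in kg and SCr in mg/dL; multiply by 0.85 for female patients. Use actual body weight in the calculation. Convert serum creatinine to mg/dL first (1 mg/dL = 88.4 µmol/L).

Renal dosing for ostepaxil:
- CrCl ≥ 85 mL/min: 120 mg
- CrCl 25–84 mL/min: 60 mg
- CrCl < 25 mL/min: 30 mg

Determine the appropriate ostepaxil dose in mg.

60 mg

SCr = 230 / 88.4 = 2.602 mg/dL
CrCl = (140 − 46) × 100.6 / (72 × 2.602) × 0.85 = 9456.4 / 187.34 × 0.85 ≈ 42.9 mL/min
CrCl ≈ 43 mL/min → bracket 25–84 mL/min.
Dose for this bracket: 60 mg.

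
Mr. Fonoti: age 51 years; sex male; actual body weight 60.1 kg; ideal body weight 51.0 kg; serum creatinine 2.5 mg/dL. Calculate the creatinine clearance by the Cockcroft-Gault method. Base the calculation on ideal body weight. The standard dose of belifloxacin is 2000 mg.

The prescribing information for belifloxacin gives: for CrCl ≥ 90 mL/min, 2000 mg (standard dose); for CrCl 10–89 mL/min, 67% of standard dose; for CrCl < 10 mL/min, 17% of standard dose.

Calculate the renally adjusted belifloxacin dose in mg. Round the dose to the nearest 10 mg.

1340 mg

CrCl = (140 − 51) × 51 / (72 × 2.5) = 4539.0 / 180.00 ≈ 25.2 mL/min
CrCl ≈ 25 mL/min → bracket 10–89 mL/min.
67% of 2000 mg = 1340 mg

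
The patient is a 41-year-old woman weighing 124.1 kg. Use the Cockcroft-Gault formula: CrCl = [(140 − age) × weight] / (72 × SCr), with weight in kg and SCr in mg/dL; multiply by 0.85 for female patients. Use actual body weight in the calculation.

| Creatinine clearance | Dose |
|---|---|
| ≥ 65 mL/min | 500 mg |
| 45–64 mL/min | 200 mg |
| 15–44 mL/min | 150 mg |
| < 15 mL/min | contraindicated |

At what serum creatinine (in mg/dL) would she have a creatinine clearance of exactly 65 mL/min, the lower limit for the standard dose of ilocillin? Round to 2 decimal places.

2.23 mg/dL

Standard dose requires CrCl ≥ 65 mL/min.
Set (140 − 41) × 124.1 × 0.85 / (72 × SCr) = 65
SCr = (140 − 41) × 124.1 × 0.85 / (72 × 65) = 2.231 mg/dL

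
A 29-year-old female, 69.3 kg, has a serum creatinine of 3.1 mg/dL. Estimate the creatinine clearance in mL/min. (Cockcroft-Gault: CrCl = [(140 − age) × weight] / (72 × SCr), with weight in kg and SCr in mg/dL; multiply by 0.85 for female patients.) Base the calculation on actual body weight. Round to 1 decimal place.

CrCl = (140 − 29) × 69.3 / (72 × 3.1) × 0.85 = 7692.3 / 223.20 × 0.85 ≈ 29.3 mL/min

29.3 mL/min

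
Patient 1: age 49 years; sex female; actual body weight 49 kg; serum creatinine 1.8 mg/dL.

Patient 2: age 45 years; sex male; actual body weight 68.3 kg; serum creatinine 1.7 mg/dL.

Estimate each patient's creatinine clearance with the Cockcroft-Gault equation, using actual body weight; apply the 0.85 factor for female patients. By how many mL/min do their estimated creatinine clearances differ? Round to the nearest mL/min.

24 mL/min

Patient 1: CrCl = (140 − 49) × 49 / (72 × 1.8) × 0.85 = 4459.0 / 129.60 × 0.85 ≈ 29.2 mL/min
Patient 2: CrCl = (140 − 45) × 68.3 / (72 × 1.7) = 6488.5 / 122.40 ≈ 53.0 mL/min
|29.2 − 53.0| = 23.8 mL/min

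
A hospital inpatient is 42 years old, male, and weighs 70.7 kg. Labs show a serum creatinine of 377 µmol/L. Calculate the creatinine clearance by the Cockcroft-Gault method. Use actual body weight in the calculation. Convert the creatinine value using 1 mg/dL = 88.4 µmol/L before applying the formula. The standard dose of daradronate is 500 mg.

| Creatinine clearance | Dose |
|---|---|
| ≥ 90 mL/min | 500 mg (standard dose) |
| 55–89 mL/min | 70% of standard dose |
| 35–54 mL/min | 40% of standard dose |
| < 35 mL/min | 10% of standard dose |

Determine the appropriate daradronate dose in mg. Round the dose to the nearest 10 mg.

SCr = 377 / 88.4 = 4.265 mg/dL
CrCl = (140 − 42) × 70.7 / (72 × 4.265) = 6928.6 / 307.08 ≈ 22.6 mL/min
CrCl ≈ 23 mL/min → bracket < 35 mL/min.
10% of 500 mg = 50 mg

50 mg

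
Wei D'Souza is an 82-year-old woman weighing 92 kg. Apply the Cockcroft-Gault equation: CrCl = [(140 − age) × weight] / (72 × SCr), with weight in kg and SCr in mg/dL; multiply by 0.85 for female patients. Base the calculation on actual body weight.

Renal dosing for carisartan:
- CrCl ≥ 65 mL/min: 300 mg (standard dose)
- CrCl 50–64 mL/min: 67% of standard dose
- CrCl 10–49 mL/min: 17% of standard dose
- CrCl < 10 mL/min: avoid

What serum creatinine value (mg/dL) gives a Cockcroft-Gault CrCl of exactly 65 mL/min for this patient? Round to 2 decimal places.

0.97 mg/dL

Standard dose requires CrCl ≥ 65 mL/min.
Set (140 − 82) × 92 × 0.85 / (72 × SCr) = 65
SCr = (140 − 82) × 92 × 0.85 / (72 × 65) = 0.969 mg/dL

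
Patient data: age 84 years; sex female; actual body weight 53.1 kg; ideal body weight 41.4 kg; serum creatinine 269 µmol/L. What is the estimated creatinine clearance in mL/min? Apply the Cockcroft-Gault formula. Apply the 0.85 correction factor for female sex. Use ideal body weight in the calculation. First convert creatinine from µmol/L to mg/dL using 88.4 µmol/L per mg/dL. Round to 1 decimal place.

SCr = 269 / 88.4 = 3.043 mg/dL
CrCl = (140 − 84) × 41.4 / (72 × 3.043) × 0.85 = 2318.4 / 219.10 × 0.85 ≈ 9.0 mL/min

9.0 mL/min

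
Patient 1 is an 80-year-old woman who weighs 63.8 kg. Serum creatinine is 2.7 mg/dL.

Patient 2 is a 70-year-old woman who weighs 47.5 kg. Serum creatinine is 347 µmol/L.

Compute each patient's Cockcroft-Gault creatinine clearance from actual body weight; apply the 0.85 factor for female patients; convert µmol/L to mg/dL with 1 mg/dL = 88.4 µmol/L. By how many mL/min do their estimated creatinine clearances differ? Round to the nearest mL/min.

Patient 1: CrCl = (140 − 80) × 63.8 / (72 × 2.7) × 0.85 = 3828.0 / 194.40 × 0.85 ≈ 16.7 mL/min
Patient 2: SCr = 347 / 88.4 = 3.925 mg/dL
Patient 2: CrCl = (140 − 70) × 47.5 / (72 × 3.925) × 0.85 = 3325.0 / 282.60 × 0.85 ≈ 10.0 mL/min
|16.7 − 10.0| = 6.7 mL/min

7 mL/min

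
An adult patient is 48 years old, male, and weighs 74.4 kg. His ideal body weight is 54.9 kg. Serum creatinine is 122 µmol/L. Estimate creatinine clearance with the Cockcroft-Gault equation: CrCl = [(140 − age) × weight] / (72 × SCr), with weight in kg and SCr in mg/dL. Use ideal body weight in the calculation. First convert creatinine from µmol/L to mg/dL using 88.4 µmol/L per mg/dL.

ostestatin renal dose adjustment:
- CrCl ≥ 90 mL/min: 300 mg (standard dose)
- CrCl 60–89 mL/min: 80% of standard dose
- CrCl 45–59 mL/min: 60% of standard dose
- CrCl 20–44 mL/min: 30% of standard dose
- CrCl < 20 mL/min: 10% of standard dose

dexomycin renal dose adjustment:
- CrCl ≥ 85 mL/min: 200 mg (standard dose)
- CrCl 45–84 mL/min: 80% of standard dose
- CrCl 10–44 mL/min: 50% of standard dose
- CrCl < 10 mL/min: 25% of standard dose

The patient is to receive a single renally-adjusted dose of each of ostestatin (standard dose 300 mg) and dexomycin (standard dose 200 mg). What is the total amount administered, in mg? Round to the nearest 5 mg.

340 mg

SCr = 122 / 88.4 = 1.38 mg/dL
CrCl = (140 − 48) × 54.9 / (72 × 1.38) = 5050.8 / 99.36 ≈ 50.8 mL/min
CrCl ≈ 51 mL/min.
ostestatin: 45–59 mL/min → 60% of 300 mg = 180 mg.
dexomycin: 45–84 mL/min → 80% of 200 mg = 160 mg.
Total = 180 + 160 = 340 mg.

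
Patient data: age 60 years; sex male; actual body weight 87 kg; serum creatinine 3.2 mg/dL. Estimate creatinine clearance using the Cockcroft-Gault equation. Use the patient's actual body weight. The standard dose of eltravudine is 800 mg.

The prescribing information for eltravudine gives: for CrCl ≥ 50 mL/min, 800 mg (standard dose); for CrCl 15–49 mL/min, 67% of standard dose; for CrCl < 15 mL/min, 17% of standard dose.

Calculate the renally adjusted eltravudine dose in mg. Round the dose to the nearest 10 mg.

CrCl = (140 − 60) × 87 / (72 × 3.2) = 6960.0 / 230.40 ≈ 30.2 mL/min
CrCl ≈ 30 mL/min → bracket 15–49 mL/min.
67% of 800 mg = 536 mg → 540 mg

540 mg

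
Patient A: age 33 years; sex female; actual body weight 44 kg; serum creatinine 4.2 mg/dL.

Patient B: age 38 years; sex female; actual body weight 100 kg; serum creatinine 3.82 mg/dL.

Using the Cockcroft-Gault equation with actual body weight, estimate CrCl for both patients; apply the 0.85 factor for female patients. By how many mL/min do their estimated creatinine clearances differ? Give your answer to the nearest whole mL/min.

Patient A: CrCl = (140 − 33) × 44 / (72 × 4.2) × 0.85 = 4708.0 / 302.40 × 0.85 ≈ 13.2 mL/min
Patient B: CrCl = (140 − 38) × 100 / (72 × 3.82) × 0.85 = 10200.0 / 275.04 × 0.85 ≈ 31.5 mL/min
|13.2 − 31.5| = 18.3 mL/min

18 mL/min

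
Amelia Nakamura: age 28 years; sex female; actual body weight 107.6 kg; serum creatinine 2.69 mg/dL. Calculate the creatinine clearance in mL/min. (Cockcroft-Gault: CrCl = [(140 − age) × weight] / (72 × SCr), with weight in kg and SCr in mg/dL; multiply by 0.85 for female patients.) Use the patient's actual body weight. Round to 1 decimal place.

CrCl = (140 − 28) × 107.6 / (72 × 2.69) × 0.85 = 12051.2 / 193.68 × 0.85 ≈ 52.9 mL/min

52.9 mL/min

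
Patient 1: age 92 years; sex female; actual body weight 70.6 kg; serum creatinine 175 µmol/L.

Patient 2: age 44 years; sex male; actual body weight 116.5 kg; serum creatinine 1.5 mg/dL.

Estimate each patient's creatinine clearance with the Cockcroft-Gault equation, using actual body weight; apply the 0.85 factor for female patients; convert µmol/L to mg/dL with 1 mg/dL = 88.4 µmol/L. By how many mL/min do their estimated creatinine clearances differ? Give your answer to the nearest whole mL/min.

83 mL/min

Patient 1: SCr = 175 / 88.4 = 1.98 mg/dL
Patient 1: CrCl = (140 − 92) × 70.6 / (72 × 1.98) × 0.85 = 3388.8 / 142.56 × 0.85 ≈ 20.2 mL/min
Patient 2: CrCl = (140 − 44) × 116.5 / (72 × 1.5) = 11184.0 / 108.00 ≈ 103.6 mL/min
|20.2 − 103.6| = 83.4 mL/min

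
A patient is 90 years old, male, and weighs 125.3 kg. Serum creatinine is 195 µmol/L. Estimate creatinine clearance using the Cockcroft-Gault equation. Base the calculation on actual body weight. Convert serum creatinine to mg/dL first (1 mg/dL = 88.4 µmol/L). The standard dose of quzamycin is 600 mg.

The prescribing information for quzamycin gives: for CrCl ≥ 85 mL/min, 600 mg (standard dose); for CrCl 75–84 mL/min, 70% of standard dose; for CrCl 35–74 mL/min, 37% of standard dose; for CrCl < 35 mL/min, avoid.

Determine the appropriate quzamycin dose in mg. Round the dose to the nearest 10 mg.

220 mg

SCr = 195 / 88.4 = 2.206 mg/dL
CrCl = (140 − 90) × 125.3 / (72 × 2.206) = 6265.0 / 158.83 ≈ 39.4 mL/min
CrCl ≈ 39 mL/min → bracket 35–74 mL/min.
37% of 600 mg = 222 mg → 220 mg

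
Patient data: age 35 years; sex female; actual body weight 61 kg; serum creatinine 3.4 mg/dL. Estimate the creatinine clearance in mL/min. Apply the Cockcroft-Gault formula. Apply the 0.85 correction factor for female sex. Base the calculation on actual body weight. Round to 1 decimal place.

22.2 mL/min

CrCl = (140 − 35) × 61 / (72 × 3.4) × 0.85 = 6405.0 / 244.80 × 0.85 ≈ 22.2 mL/min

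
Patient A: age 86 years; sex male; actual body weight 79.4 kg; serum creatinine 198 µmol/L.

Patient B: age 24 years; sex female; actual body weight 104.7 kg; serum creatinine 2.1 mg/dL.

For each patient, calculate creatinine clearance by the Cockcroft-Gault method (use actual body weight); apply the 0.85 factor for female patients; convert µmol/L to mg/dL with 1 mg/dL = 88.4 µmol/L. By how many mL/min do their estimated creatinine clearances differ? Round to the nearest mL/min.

42 mL/min

Patient A: SCr = 198 / 88.4 = 2.24 mg/dL
Patient A: CrCl = (140 − 86) × 79.4 / (72 × 2.24) = 4287.6 / 161.28 ≈ 26.6 mL/min
Patient B: CrCl = (140 − 24) × 104.7 / (72 × 2.1) × 0.85 = 12145.2 / 151.20 × 0.85 ≈ 68.3 mL/min
|26.6 − 68.3| = 41.7 mL/min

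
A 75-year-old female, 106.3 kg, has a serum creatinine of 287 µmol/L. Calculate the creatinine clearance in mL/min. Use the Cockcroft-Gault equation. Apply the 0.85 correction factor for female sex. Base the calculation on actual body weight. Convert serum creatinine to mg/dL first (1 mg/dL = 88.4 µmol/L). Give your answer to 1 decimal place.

SCr = 287 / 88.4 = 3.247 mg/dL
CrCl = (140 − 75) × 106.3 / (72 × 3.247) × 0.85 = 6909.5 / 233.78 × 0.85 ≈ 25.1 mL/min

25.1 mL/min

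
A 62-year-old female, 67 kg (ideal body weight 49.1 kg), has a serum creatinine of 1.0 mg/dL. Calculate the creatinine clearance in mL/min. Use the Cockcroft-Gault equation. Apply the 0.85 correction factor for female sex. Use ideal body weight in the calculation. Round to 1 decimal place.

45.2 mL/min

CrCl = (140 − 62) × 49.1 / (72 × 1) × 0.85 = 3829.8 / 72.00 × 0.85 ≈ 45.2 mL/min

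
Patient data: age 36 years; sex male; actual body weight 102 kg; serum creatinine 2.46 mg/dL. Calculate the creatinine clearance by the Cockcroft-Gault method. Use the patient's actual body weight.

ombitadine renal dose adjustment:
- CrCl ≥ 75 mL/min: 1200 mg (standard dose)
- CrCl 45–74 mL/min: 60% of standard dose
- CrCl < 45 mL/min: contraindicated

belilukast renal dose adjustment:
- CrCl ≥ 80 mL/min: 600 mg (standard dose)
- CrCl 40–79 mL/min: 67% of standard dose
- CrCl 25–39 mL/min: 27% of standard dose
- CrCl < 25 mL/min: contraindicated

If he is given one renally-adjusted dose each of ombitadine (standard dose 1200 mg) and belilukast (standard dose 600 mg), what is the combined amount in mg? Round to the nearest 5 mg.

CrCl = (140 − 36) × 102 / (72 × 2.46) = 10608.0 / 177.12 ≈ 59.9 mL/min
CrCl ≈ 60 mL/min.
ombitadine: 45–74 mL/min → 60% of 1200 mg = 720 mg.
belilukast: 40–79 mL/min → 67% of 600 mg = 402 mg.
Total = 720 + 402 = 1122 mg.

1120 mg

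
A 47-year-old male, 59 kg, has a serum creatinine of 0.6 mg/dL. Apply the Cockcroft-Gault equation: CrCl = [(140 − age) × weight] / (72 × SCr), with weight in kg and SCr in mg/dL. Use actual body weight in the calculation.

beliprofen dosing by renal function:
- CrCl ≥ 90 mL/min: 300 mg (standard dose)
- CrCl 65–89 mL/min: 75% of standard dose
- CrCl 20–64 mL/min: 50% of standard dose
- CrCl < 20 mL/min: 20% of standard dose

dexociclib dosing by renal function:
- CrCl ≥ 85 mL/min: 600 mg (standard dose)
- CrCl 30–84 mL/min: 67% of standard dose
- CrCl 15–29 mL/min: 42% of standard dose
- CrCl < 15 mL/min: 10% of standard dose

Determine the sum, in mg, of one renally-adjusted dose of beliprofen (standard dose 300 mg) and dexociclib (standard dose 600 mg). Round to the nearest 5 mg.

900 mg

CrCl = (140 − 47) × 59 / (72 × 0.6) = 5487.0 / 43.20 ≈ 127.0 mL/min
CrCl ≈ 127 mL/min.
beliprofen: ≥ 90 mL/min → 100% of 300 mg = 300 mg.
dexociclib: ≥ 85 mL/min → 100% of 600 mg = 600 mg.
Total = 300 + 600 = 900 mg.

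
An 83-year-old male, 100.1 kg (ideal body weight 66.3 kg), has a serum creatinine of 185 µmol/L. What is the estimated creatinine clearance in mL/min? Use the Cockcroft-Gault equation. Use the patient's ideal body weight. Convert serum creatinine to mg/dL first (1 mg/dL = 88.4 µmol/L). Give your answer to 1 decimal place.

SCr = 185 / 88.4 = 2.093 mg/dL
CrCl = (140 − 83) × 66.3 / (72 × 2.093) = 3779.1 / 150.70 ≈ 25.1 mL/min

25.1 mL/min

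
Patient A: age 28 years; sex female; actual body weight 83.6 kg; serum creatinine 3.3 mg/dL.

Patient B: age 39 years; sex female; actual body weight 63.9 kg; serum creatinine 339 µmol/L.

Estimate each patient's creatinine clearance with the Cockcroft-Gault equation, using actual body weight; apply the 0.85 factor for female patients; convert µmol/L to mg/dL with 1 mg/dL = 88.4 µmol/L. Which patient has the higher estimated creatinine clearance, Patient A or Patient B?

Patient A

Patient A: CrCl = (140 − 28) × 83.6 / (72 × 3.3) × 0.85 = 9363.2 / 237.60 × 0.85 ≈ 33.5 mL/min
Patient B: SCr = 339 / 88.4 = 3.835 mg/dL
Patient B: CrCl = (140 − 39) × 63.9 / (72 × 3.835) × 0.85 = 6453.9 / 276.12 × 0.85 ≈ 19.9 mL/min
33.5 vs 19.9 mL/min → Patient A is higher.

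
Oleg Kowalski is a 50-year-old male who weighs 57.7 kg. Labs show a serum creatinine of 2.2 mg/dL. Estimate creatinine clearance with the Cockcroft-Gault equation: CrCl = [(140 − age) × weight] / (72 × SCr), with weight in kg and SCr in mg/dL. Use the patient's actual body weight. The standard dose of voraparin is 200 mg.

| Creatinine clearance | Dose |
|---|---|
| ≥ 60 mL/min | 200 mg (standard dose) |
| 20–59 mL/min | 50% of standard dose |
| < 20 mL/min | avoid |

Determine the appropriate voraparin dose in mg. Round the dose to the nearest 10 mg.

CrCl = (140 − 50) × 57.7 / (72 × 2.2) = 5193.0 / 158.40 ≈ 32.8 mL/min
CrCl ≈ 33 mL/min → bracket 20–59 mL/min.
50% of 200 mg = 100 mg

100 mg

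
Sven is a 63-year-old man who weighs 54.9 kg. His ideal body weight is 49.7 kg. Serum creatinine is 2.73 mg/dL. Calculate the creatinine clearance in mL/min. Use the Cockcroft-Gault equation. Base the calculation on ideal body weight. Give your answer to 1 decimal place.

CrCl = (140 − 63) × 49.7 / (72 × 2.73) = 3826.9 / 196.56 ≈ 19.5 mL/min

19.5 mL/min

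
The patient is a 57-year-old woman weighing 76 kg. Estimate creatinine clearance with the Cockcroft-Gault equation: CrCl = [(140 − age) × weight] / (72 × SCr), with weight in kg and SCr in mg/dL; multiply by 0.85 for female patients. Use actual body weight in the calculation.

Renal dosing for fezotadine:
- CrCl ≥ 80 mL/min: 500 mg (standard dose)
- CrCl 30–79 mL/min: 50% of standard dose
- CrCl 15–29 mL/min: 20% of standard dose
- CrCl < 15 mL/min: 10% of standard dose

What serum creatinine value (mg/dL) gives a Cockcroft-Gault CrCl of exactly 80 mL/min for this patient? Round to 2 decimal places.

Standard dose requires CrCl ≥ 80 mL/min.
Set (140 − 57) × 76 × 0.85 / (72 × SCr) = 80
SCr = (140 − 57) × 76 × 0.85 / (72 × 80) = 0.931 mg/dL

0.93 mg/dL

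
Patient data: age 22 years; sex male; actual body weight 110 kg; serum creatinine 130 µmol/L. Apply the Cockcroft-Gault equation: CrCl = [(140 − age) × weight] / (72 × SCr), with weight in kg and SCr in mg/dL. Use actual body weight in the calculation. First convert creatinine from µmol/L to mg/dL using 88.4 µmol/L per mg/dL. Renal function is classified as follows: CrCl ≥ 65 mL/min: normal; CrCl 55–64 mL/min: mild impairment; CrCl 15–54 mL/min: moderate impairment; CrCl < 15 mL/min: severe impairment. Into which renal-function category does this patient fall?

SCr = 130 / 88.4 = 1.471 mg/dL
CrCl = (140 − 22) × 110 / (72 × 1.471) = 12980.0 / 105.91 ≈ 122.6 mL/min
123 mL/min falls in the 'normal' range.

normal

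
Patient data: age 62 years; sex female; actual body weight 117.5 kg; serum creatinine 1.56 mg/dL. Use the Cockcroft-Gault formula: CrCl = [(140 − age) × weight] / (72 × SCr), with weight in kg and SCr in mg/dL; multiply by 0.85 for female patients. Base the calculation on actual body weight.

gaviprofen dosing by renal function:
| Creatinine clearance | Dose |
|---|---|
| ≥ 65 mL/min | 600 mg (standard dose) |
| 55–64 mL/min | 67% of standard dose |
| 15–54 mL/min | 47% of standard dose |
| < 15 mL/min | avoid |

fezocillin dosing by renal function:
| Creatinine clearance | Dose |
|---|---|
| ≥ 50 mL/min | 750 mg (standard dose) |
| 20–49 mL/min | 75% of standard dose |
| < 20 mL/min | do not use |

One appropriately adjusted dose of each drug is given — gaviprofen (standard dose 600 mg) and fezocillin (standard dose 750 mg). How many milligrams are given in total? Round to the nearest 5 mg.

CrCl = (140 − 62) × 117.5 / (72 × 1.56) × 0.85 = 9165.0 / 112.32 × 0.85 ≈ 69.4 mL/min
CrCl ≈ 69 mL/min.
gaviprofen: ≥ 65 mL/min → 100% of 600 mg = 600 mg.
fezocillin: ≥ 50 mL/min → 100% of 750 mg = 750 mg.
Total = 600 + 750 = 1350 mg.

1350 mg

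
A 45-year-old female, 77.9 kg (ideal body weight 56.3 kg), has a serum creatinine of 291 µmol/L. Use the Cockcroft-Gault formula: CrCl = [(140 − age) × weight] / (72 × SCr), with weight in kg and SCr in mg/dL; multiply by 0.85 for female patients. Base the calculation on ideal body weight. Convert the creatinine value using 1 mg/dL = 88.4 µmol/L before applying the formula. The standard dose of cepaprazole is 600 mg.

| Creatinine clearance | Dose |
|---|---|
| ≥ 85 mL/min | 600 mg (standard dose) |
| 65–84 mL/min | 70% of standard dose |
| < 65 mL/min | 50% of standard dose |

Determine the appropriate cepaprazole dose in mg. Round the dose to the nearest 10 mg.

300 mg

SCr = 291 / 88.4 = 3.292 mg/dL
CrCl = (140 − 45) × 56.3 / (72 × 3.292) × 0.85 = 5348.5 / 237.02 × 0.85 ≈ 19.2 mL/min
CrCl ≈ 19 mL/min → bracket < 65 mL/min.
50% of 600 mg = 300 mg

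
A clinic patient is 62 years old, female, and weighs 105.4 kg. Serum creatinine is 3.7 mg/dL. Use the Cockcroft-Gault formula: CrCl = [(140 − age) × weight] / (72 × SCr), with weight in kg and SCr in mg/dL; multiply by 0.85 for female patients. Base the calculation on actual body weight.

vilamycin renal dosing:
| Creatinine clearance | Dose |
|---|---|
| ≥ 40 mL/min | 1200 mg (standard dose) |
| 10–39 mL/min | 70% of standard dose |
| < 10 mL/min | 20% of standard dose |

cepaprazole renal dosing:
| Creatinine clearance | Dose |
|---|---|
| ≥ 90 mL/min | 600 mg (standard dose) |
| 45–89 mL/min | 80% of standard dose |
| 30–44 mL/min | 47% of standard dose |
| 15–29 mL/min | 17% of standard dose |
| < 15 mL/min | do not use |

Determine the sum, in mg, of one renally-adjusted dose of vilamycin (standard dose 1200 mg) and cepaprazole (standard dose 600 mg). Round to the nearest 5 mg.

CrCl = (140 − 62) × 105.4 / (72 × 3.7) × 0.85 = 8221.2 / 266.40 × 0.85 ≈ 26.2 mL/min
CrCl ≈ 26 mL/min.
vilamycin: 10–39 mL/min → 70% of 1200 mg = 840 mg.
cepaprazole: 15–29 mL/min → 17% of 600 mg = 102 mg.
Total = 840 + 102 = 942 mg.

940 mg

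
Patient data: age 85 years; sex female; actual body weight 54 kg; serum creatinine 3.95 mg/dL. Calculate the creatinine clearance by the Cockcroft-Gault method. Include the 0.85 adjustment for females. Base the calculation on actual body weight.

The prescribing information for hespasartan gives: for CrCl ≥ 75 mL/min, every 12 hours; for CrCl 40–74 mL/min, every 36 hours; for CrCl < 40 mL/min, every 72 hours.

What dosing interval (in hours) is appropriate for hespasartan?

every 72 hours

CrCl = (140 − 85) × 54 / (72 × 3.95) × 0.85 = 2970.0 / 284.40 × 0.85 ≈ 8.9 mL/min
CrCl ≈ 9 mL/min → bracket < 40 mL/min → every 72 hours.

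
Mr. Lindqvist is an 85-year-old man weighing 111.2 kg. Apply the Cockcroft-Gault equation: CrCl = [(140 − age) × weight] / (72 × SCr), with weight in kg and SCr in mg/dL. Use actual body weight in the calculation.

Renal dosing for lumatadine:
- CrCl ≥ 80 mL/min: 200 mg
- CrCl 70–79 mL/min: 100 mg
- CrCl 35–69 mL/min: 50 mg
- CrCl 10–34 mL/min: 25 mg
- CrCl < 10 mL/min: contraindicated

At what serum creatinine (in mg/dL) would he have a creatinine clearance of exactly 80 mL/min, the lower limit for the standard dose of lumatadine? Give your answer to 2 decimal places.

Standard dose requires CrCl ≥ 80 mL/min.
Set (140 − 85) × 111.2 / (72 × SCr) = 80
SCr = (140 − 85) × 111.2 / (72 × 80) = 1.062 mg/dL

1.06 mg/dL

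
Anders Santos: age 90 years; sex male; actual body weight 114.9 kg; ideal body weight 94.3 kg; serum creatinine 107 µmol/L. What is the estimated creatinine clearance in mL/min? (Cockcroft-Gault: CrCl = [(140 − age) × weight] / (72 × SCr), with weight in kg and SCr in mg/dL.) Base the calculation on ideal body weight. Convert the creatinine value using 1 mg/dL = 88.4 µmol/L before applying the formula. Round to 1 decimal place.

54.1 mL/min

SCr = 107 / 88.4 = 1.21 mg/dL
CrCl = (140 − 90) × 94.3 / (72 × 1.21) = 4715.0 / 87.12 ≈ 54.1 mL/min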